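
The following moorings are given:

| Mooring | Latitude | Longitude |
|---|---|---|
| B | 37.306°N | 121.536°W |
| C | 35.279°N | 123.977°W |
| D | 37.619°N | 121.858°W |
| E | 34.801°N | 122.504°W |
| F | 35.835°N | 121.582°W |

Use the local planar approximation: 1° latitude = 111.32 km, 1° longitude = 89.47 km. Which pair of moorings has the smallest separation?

Pairwise distances:
B–D: √((0.313·111.32)² + (-0.322·89.47)²) = √(1214.04580 + 829.97807) = 45.211 km
E–F: √((1.034·111.32)² + (0.922·89.47)²) = √(13249.13340 + 6804.82117) = 141.612 km
C–E: √((-0.478·111.32)² + (1.473·89.47)²) = √(2831.40626 + 17368.42223) = 142.126 km
B–F: √((-1.471·111.32)² + (-0.046·89.47)²) = √(26814.62580 + 16.93833) = 163.803 km
D–F: √((-1.784·111.32)² + (0.276·89.47)²) = √(39439.92636 + 609.77981) = 200.124 km
C–F: √((0.556·111.32)² + (2.395·89.47)²) = √(3830.85733 + 45916.19696) = 223.040 km
B–E: √((-2.505·111.32)² + (-0.968·89.47)²) = √(77761.00336 + 7500.76552) = 291.996 km
B–C: √((-2.027·111.32)² + (-2.441·89.47)²) = √(50915.95485 + 47696.93075) = 314.027 km
D–E: √((-2.818·111.32)² + (-0.646·89.47)²) = √(98407.53942 + 3340.56488) = 318.980 km
C–D: √((2.340·111.32)² + (2.119·89.47)²) = √(67854.41493 + 35943.20403) = 322.176 km
Closest pair: B–D at 45.211 km.

B and D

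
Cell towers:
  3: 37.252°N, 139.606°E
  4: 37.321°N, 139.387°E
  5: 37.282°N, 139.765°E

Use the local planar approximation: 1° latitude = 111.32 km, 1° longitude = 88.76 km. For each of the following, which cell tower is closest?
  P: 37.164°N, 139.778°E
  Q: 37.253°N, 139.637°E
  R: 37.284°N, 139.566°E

P→5; Q→3; R→3

P at 37.164°N, 139.778°E:
  3: 18.139 km
  4: 38.857 km
  5: 13.186 km
  → nearest: 5 (13.186 km)
Q at 37.253°N, 139.637°E:
  3: 2.754 km
  4: 23.446 km
  5: 11.811 km
  → nearest: 3 (2.754 km)
R at 37.284°N, 139.566°E:
  3: 5.029 km
  4: 16.413 km
  5: 17.665 km
  → nearest: 3 (5.029 km)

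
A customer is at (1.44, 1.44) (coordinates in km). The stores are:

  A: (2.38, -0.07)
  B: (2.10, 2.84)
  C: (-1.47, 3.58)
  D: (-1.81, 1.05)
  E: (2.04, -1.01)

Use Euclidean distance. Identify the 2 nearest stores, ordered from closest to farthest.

B, A

Distances from (1.44, 1.44):
A: 1.78 km
B: 1.55 km
C: 3.61 km
D: 3.27 km
E: 2.52 km
Sorted: B (1.55 km) < A (1.78 km) < E (2.52 km) < D (3.27 km) < …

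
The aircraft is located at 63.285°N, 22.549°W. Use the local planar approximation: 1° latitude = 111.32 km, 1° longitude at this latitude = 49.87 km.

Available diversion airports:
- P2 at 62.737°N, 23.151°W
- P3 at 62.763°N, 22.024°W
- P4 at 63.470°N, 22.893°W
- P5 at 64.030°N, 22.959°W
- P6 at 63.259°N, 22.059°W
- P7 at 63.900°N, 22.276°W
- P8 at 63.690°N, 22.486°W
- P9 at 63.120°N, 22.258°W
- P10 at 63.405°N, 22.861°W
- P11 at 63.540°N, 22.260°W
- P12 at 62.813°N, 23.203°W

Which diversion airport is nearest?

Distances from 63.285°N, 22.549°W:
P2: 67.991 km
P3: 63.735 km
P4: 26.803 km
P5: 85.417 km
P6: 24.607 km
P7: 69.802 km
P8: 45.194 km
P9: 23.409 km
P10: 20.507 km
P11: 31.836 km
P12: 61.843 km
Minimum: P10 at 20.507 km.

P10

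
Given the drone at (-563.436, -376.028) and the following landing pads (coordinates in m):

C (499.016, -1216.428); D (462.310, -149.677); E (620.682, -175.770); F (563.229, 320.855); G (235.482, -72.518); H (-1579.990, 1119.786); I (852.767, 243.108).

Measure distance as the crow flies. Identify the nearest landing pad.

G

Distances from (-563.436, -376.028):
C: √((1062.452)² + (-840.400)²) = √(1128804.25230 + 706272.16000) = 1354.650 m
D: √((1025.746)² + (226.351)²) = √(1052154.85652 + 51234.77520) = 1050.424 m
E: √((1184.118)² + (200.258)²) = √(1402135.43792 + 40103.26656) = 1200.932 m
F: √((1126.665)² + (696.883)²) = √(1269374.02222 + 485645.91569) = 1324.772 m
G: √((798.918)² + (303.510)²) = √(638269.97072 + 92118.32010) = 854.628 m
H: √((-1016.554)² + (1495.814)²) = √(1033382.03492 + 2237459.52260) = 1808.547 m
I: √((1416.203)² + (619.136)²) = √(2005630.93721 + 383329.38650) = 1545.626 m
Minimum: G at 854.628 m.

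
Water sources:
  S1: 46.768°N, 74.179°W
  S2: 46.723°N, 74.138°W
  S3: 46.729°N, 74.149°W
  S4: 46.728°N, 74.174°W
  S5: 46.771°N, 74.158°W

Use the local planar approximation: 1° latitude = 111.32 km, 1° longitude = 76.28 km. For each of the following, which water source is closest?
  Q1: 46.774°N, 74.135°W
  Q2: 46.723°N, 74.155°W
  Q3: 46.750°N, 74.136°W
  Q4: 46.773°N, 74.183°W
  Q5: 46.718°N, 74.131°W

Q1 at 46.774°N, 74.135°W:
  S1: 3.422 km
  S2: 5.682 km
  S3: 5.122 km
  S4: 5.922 km
  S5: 1.786 km
  → nearest: S5 (1.786 km)
Q2 at 46.723°N, 74.155°W:
  S1: 5.333 km
  S2: 1.297 km
  S3: 0.810 km
  S4: 1.553 km
  S5: 5.348 km
  → nearest: S3 (0.810 km)
Q3 at 46.750°N, 74.136°W:
  S1: 3.844 km
  S2: 3.010 km
  S3: 2.539 km
  S4: 3.795 km
  S5: 2.878 km
  → nearest: S3 (2.539 km)
Q4 at 46.773°N, 74.183°W:
  S1: 0.635 km
  S2: 6.539 km
  S3: 5.542 km
  S4: 5.056 km
  S5: 1.920 km
  → nearest: S1 (0.635 km)
Q5 at 46.718°N, 74.131°W:
  S1: 6.662 km
  S2: 0.771 km
  S3: 1.840 km
  S4: 3.464 km
  S5: 6.249 km
  → nearest: S2 (0.771 km)

Q1→S5; Q2→S3; Q3→S3; Q4→S1; Q5→S2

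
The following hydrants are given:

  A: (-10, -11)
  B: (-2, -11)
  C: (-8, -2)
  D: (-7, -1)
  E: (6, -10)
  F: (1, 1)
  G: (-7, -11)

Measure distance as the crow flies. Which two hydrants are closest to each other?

Pairwise distances:
C–D: 1.4
A–G: 3.0
B–G: 5.0
A–B: 8.0
B–E: 8.1
D–F: 8.2
C–G: 9.1
A–C: 9.2
C–F: 9.5
D–G: 10.0
A–D: 10.4
B–C: 10.8
B–D: 11.2
E–F: 12.1
B–F: 12.4
E–G: 13.0
F–G: 14.4
D–E: 15.8
A–E: 16.0
C–E: 16.1
A–F: 16.3
Closest pair: C–D at 1.4.

C and D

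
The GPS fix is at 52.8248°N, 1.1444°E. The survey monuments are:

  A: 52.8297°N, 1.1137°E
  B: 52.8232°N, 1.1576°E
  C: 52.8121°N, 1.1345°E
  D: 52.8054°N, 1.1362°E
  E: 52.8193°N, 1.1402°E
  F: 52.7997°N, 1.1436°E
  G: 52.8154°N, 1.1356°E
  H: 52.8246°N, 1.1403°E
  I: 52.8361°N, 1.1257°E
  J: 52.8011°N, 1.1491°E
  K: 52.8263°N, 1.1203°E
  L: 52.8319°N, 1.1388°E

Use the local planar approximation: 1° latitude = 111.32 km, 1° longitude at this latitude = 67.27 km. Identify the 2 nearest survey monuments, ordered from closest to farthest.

H, E

Distances from 52.8248°N, 1.1444°E:
A: √((0.0049·111.32)² + (-0.0307·67.27)²) = √(0.297535 + 4.265006) = 2.1360 km
B: √((-0.0016·111.32)² + (0.0132·67.27)²) = √(0.031724 + 0.788480) = 0.9057 km
C: √((-0.0127·111.32)² + (-0.0099·67.27)²) = √(1.998729 + 0.443520) = 1.5628 km
D: √((-0.0194·111.32)² + (-0.0082·67.27)²) = √(4.663907 + 0.304278) = 2.2289 km
E: √((-0.0055·111.32)² + (-0.0042·67.27)²) = √(0.374862 + 0.079825) = 0.6743 km
F: √((-0.0251·111.32)² + (-0.0008·67.27)²) = √(7.807174 + 0.002896) = 2.7947 km
G: √((-0.0094·111.32)² + (-0.0088·67.27)²) = √(1.094970 + 0.350436) = 1.2023 km
H: √((-0.0002·111.32)² + (-0.0041·67.27)²) = √(0.000496 + 0.076070) = 0.2767 km
I: √((0.0113·111.32)² + (-0.0187·67.27)²) = √(1.582353 + 1.582436) = 1.7790 km
J: √((-0.0237·111.32)² + (0.0047·67.27)²) = √(6.960542 + 0.099963) = 2.6572 km
K: √((0.0015·111.32)² + (-0.0241·67.27)²) = √(0.027882 + 2.628312) = 1.6298 km
L: √((0.0071·111.32)² + (-0.0056·67.27)²) = √(0.624688 + 0.141912) = 0.8756 km
Sorted: H (0.2767 km) < E (0.6743 km) < L (0.8756 km) < B (0.9057 km) < …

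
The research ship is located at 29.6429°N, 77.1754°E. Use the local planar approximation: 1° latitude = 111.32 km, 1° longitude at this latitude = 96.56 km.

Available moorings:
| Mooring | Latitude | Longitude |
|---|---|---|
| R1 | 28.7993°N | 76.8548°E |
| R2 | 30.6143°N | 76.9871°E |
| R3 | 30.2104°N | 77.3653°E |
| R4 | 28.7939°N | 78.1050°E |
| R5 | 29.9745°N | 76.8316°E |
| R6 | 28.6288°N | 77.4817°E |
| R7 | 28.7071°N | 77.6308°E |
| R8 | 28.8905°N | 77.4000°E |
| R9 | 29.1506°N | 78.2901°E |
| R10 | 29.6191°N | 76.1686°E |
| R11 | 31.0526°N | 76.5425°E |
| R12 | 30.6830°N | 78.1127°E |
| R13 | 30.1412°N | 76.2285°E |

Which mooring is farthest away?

R11

Distances from 29.6429°N, 77.1754°E:
R1: √((-0.8436·111.32)² + (-0.3206·96.56)²) = √(8819.003957 + 958.344269) = 98.8805 km
R2: √((0.9714·111.32)² + (-0.1883·96.56)²) = √(11693.448132 + 330.594142) = 109.6542 km
R3: √((0.5675·111.32)² + (0.1899·96.56)²) = √(3990.966911 + 336.236181) = 65.7815 km
R4: √((-0.8490·111.32)² + (0.9296·96.56)²) = √(8932.268634 + 8057.248240) = 130.3438 km
R5: √((0.3316·111.32)² + (-0.3438·96.56)²) = √(1362.622134 + 1102.062586) = 49.6456 km
R6: √((-1.0141·111.32)² + (0.3063·96.56)²) = √(12744.064498 + 874.759178) = 116.6997 km
R7: √((-0.9358·111.32)² + (0.4554·96.56)²) = √(10852.067266 + 1933.662018) = 113.0740 km
R8: √((-0.7524·111.32)² + (0.2246·96.56)²) = √(7015.263191 + 470.342278) = 86.5194 km
R9: √((-0.4923·111.32)² + (1.1147·96.56)²) = √(3003.350834 + 11585.386222) = 120.7838 km
R10: √((-0.0238·111.32)² + (-1.0068·96.56)²) = √(7.019405 + 9451.068871) = 97.2527 km
R11: √((1.4097·111.32)² + (-0.6329·96.56)²) = √(24626.335668 + 3734.777257) = 168.4076 km
R12: √((1.0401·111.32)² + (0.9373·96.56)²) = √(13405.918909 + 8191.279560) = 146.9599 km
R13: √((0.4983·111.32)² + (-0.9469·96.56)²) = √(3077.004771 + 8359.932046) = 106.9436 km
Maximum: R11 at 168.4076 km.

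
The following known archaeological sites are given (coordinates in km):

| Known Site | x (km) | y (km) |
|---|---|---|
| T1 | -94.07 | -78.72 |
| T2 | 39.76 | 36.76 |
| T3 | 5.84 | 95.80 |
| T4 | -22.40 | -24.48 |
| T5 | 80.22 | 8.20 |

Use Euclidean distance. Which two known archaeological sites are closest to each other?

Pairwise distances:
T2–T5: 49.52 km
T2–T3: 68.09 km
T2–T4: 87.26 km
T1–T4: 89.88 km
T4–T5: 107.70 km
T3–T5: 114.92 km
T3–T4: 123.55 km
T1–T2: 176.77 km
T1–T5: 194.76 km
T1–T3: 201.10 km
Closest pair: T2–T5 at 49.52 km.

T2 and T5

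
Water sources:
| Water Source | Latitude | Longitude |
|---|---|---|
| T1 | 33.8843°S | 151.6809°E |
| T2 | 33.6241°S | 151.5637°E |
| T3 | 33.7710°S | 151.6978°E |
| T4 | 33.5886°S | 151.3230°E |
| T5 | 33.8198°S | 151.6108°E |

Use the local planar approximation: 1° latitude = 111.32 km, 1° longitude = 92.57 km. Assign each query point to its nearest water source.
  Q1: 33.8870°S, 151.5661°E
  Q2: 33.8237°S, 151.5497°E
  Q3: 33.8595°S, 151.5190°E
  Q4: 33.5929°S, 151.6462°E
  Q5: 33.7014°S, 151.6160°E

Q1→T5; Q2→T5; Q3→T5; Q4→T2; Q5→T2

Q1 at 33.8870°S, 151.5661°E:
  T1: 10.6313 km
  T2: 29.2669 km
  T3: 17.7590 km
  T4: 40.1229 km
  T5: 8.5489 km
  → nearest: T5 (8.5489 km)
Q2 at 33.8237°S, 151.5497°E:
  T1: 13.8929 km
  T2: 22.2572 km
  T3: 14.9121 km
  T4: 33.5460 km
  T5: 5.6727 km
  → nearest: T5 (5.6727 km)
Q3 at 33.8595°S, 151.5190°E:
  T1: 15.2392 km
  T2: 26.5294 km
  T3: 19.2616 km
  T4: 35.1940 km
  T5: 9.5784 km
  → nearest: T5 (9.5784 km)
Q4 at 33.5929°S, 151.6462°E:
  T1: 32.5973 km
  T2: 8.3897 km
  T3: 20.3934 km
  T4: 29.9225 km
  T5: 25.4702 km
  → nearest: T2 (8.3897 km)
Q5 at 33.7014°S, 151.6160°E:
  T1: 21.2283 km
  T2: 9.8735 km
  T3: 10.8337 km
  T4: 29.8887 km
  T5: 13.1891 km
  → nearest: T2 (9.8735 km)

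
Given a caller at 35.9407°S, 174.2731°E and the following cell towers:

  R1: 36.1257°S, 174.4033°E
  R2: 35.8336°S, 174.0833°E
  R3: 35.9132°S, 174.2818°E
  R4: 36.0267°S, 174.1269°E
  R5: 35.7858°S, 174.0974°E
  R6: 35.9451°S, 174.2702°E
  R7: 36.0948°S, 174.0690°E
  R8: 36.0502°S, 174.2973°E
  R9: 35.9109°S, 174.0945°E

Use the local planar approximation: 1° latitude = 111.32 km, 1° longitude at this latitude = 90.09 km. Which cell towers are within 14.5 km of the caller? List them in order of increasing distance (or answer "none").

R6, R3, R8

Distances from 35.9407°S, 174.2731°E:
R1: 23.7004 km
R2: 20.8452 km
R3: 3.1600 km
R4: 16.2829 km
R5: 23.4070 km
R6: 0.5551 km
R7: 25.1470 km
R8: 12.3830 km
R9: 16.4285 km
Threshold 14.5 km: R6 (0.5551 km), R3 (3.1600 km), R8 (12.3830 km) are within range.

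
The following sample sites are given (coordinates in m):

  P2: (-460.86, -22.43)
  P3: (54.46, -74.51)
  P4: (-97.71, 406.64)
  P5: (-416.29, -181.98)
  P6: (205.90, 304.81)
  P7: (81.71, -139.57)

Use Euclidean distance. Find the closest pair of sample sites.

Pairwise distances:
P2–P3: √((515.32)² + (-52.08)²) = √(265554.7024 + 2712.3264) = 517.95 m
P2–P4: √((363.15)² + (429.07)²) = √(131877.9225 + 184101.0649) = 562.12 m
P2–P5: √((44.57)² + (-159.55)²) = √(1986.4849 + 25456.2025) = 165.66 m
P2–P6: √((666.76)² + (327.24)²) = √(444568.8976 + 107086.0176) = 742.73 m
P2–P7: √((542.57)² + (-117.14)²) = √(294382.2049 + 13721.7796) = 555.07 m
P3–P4: √((-152.17)² + (481.15)²) = √(23155.7089 + 231505.3225) = 504.64 m
P3–P5: √((-470.75)² + (-107.47)²) = √(221605.5625 + 11549.8009) = 482.86 m
P3–P6: √((151.44)² + (379.32)²) = √(22934.0736 + 143883.6624) = 408.43 m
P3–P7: √((27.25)² + (-65.06)²) = √(742.5625 + 4232.8036) = 70.54 m
P4–P5: √((-318.58)² + (-588.62)²) = √(101493.2164 + 346473.5044) = 669.30 m
P4–P6: √((303.61)² + (-101.83)²) = √(92179.0321 + 10369.3489) = 320.23 m
P4–P7: √((179.42)² + (-546.21)²) = √(32191.5364 + 298345.3641) = 574.92 m
P5–P6: √((622.19)² + (486.79)²) = √(387120.3961 + 236964.5041) = 789.99 m
P5–P7: √((498.00)² + (42.41)²) = √(248004.0000 + 1798.6081) = 499.80 m
P6–P7: √((-124.19)² + (-444.38)²) = √(15423.1561 + 197473.5844) = 461.41 m
Closest pair: P3–P7 at 70.54 m.

P3 and P7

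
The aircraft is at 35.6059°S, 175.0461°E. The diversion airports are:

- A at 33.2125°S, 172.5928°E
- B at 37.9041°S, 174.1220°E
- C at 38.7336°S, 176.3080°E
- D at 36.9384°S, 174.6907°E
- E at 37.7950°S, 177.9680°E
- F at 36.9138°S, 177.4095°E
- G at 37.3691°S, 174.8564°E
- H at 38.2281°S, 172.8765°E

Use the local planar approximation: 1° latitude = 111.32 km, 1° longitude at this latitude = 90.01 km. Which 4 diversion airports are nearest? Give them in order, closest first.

Distances from 35.6059°S, 175.0461°E:
A: √((2.3934·111.32)² + (-2.4533·90.01)²) = √(70986.696954 + 48762.149436) = 346.0475 km
B: √((-2.2982·111.32)² + (-0.9241·90.01)²) = √(65451.866507 + 6918.619776) = 269.0176 km
C: √((-3.1277·111.32)² + (1.2619·90.01)²) = √(121226.223367 + 12901.238505) = 366.2342 km
D: √((-1.3325·111.32)² + (-0.3554·90.01)²) = √(22002.945889 + 1023.331565) = 151.7441 km
E: √((-2.1891·111.32)² + (2.9219·90.01)²) = √(59385.114377 + 69169.115194) = 358.5446 km
F: √((-1.3079·111.32)² + (2.3634·90.01)²) = √(21198.028655 + 45253.897182) = 257.7827 km
G: √((-1.7632·111.32)² + (-0.1897·90.01)²) = √(38525.612286 + 291.552108) = 197.0207 km
H: √((-2.6222·111.32)² + (-2.1696·90.01)²) = √(85207.538886 + 38136.503062) = 351.2037 km
Sorted: D (151.7441 km) < G (197.0207 km) < F (257.7827 km) < B (269.0176 km) < A (346.0475 km) < H (351.2037 km) < …

D, G, F, B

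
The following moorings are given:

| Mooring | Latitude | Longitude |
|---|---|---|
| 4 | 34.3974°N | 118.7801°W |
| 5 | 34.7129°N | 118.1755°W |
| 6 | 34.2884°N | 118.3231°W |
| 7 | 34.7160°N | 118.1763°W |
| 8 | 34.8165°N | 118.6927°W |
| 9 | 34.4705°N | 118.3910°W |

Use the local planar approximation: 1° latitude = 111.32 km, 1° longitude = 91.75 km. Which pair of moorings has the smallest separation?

5 and 7

Pairwise distances:
4–5: √((0.3155·111.32)² + (0.6046·91.75)²) = √(1233.516953 + 3077.148331) = 65.6557 km
4–6: √((-0.1090·111.32)² + (0.4570·91.75)²) = √(147.231044 + 1758.103935) = 43.6501 km
4–7: √((0.3186·111.32)² + (0.6038·91.75)²) = √(1257.876311 + 3069.010422) = 65.7791 km
4–8: √((0.4191·111.32)² + (0.0874·91.75)²) = √(2176.615497 + 64.303559) = 47.3383 km
4–9: √((0.0731·111.32)² + (0.3891·91.75)²) = √(66.218776 + 1274.484645) = 36.6156 km
5–6: √((-0.4245·111.32)² + (-0.1476·91.75)²) = √(2233.067159 + 183.393889) = 49.1575 km
5–7: √((0.0031·111.32)² + (-0.0008·91.75)²) = √(0.119088 + 0.005388) = 0.3528 km
5–8: √((0.1036·111.32)² + (-0.5172·91.75)²) = √(133.004369 + 2251.796700) = 48.8344 km
5–9: √((-0.2424·111.32)² + (-0.2155·91.75)²) = √(728.134529 + 390.936927) = 33.4525 km
6–7: √((0.4276·111.32)² + (0.1468·91.75)²) = √(2265.801127 + 181.411267) = 49.4693 km
6–8: √((0.5281·111.32)² + (-0.3696·91.75)²) = √(3456.039761 + 1149.942357) = 67.8674 km
6–9: √((0.1821·111.32)² + (-0.0679·91.75)²) = √(410.928523 + 38.810720) = 21.2071 km
7–8: √((0.1005·111.32)² + (-0.5164·91.75)²) = √(125.163736 + 2244.835972) = 48.6826 km
7–9: √((-0.2455·111.32)² + (-0.2147·91.75)²) = √(746.877520 + 388.039767) = 33.6885 km
8–9: √((-0.3460·111.32)² + (0.3017·91.75)²) = √(1483.537720 + 766.236377) = 47.4318 km
Closest pair: 5–7 at 0.3528 km.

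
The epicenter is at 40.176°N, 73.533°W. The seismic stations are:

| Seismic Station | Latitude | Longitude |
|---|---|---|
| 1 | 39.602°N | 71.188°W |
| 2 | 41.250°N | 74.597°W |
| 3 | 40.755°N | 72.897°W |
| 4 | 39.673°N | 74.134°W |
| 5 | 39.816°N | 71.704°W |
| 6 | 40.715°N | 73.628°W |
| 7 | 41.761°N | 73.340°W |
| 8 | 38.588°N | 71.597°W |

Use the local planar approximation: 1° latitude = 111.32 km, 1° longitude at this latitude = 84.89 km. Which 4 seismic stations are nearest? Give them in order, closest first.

6, 4, 3, 2

Distances from 40.176°N, 73.533°W:
1: 209.071 km
2: 149.841 km
3: 84.079 km
4: 75.751 km
5: 160.352 km
6: 60.541 km
7: 177.201 km
8: 241.371 km
Sorted: 6 (60.541 km) < 4 (75.751 km) < 3 (84.079 km) < 2 (149.841 km) < 5 (160.352 km) < 7 (177.201 km) < …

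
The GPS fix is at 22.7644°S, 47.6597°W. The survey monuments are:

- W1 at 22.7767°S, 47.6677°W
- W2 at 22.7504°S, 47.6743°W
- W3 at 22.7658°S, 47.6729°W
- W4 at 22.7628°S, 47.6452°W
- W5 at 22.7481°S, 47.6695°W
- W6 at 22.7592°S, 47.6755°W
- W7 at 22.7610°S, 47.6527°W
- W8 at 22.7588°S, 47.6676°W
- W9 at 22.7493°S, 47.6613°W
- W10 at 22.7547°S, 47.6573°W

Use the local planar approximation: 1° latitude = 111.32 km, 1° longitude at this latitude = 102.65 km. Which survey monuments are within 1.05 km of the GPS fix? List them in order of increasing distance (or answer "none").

W7, W8

Distances from 22.7644°S, 47.6597°W:
W1: √((-0.0123·111.32)² + (-0.0080·102.65)²) = √(1.874807 + 0.674369) = 1.5966 km
W2: √((0.0140·111.32)² + (-0.0146·102.65)²) = √(2.428860 + 2.246072) = 2.1622 km
W3: √((-0.0014·111.32)² + (-0.0132·102.65)²) = √(0.024289 + 1.835971) = 1.3639 km
W4: √((0.0016·111.32)² + (0.0145·102.65)²) = √(0.031724 + 2.215409) = 1.4990 km
W5: √((0.0163·111.32)² + (-0.0098·102.65)²) = √(3.292468 + 1.011976) = 2.0747 km
W6: √((0.0052·111.32)² + (-0.0158·102.65)²) = √(0.335084 + 2.630462) = 1.7221 km
W7: √((0.0034·111.32)² + (0.0070·102.65)²) = √(0.143253 + 0.516314) = 0.8121 km
W8: √((0.0056·111.32)² + (-0.0079·102.65)²) = √(0.388618 + 0.657616) = 1.0229 km
W9: √((0.0151·111.32)² + (-0.0016·102.65)²) = √(2.825532 + 0.026975) = 1.6889 km
W10: √((0.0097·111.32)² + (0.0024·102.65)²) = √(1.165977 + 0.060693) = 1.1076 km
Threshold 1.05 km: W7 (0.8121 km), W8 (1.0229 km) are within range.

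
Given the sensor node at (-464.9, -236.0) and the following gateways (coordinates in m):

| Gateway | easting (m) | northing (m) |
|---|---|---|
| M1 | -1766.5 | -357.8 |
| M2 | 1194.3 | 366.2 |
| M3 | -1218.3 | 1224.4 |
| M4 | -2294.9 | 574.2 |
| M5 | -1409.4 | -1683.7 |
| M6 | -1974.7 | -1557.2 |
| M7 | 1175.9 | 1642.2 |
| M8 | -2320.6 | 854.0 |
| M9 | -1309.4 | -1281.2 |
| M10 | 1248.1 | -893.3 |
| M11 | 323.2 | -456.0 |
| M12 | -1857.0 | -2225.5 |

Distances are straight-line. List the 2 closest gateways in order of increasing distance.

Distances from (-464.9, -236.0):
M1: √((-1301.6)² + (-121.8)²) = √(1694162.560 + 14835.240) = 1307.3 m
M2: √((1659.2)² + (602.2)²) = √(2752944.640 + 362644.840) = 1765.1 m
M3: √((-753.4)² + (1460.4)²) = √(567611.560 + 2132768.160) = 1643.3 m
M4: √((-1830.0)² + (810.2)²) = √(3348900.000 + 656424.040) = 2001.3 m
M5: √((-944.5)² + (-1447.7)²) = √(892080.250 + 2095835.290) = 1728.6 m
M6: √((-1509.8)² + (-1321.2)²) = √(2279496.040 + 1745569.440) = 2006.3 m
M7: √((1640.8)² + (1878.2)²) = √(2692224.640 + 3527635.240) = 2494.0 m
M8: √((-1855.7)² + (1090.0)²) = √(3443622.490 + 1188100.000) = 2152.1 m
M9: √((-844.5)² + (-1045.2)²) = √(713180.250 + 1092443.040) = 1343.7 m
M10: √((1713.0)² + (-657.3)²) = √(2934369.000 + 432043.290) = 1834.8 m
M11: √((788.1)² + (-220.0)²) = √(621101.610 + 48400.000) = 818.2 m
M12: √((-1392.1)² + (-1989.5)²) = √(1937942.410 + 3958110.250) = 2428.2 m
Sorted: M11 (818.2 m) < M1 (1307.3 m) < M9 (1343.7 m) < M3 (1643.3 m) < …

M11, M1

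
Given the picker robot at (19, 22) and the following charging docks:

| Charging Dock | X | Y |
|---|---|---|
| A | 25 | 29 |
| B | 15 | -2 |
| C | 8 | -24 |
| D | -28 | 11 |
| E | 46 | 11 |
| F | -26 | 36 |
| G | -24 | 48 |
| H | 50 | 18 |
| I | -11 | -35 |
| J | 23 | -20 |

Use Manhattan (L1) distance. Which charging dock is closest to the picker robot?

Distances from (19, 22):
A: 13
B: 28
C: 57
D: 58
E: 38
F: 59
G: 69
H: 35
I: 87
J: 46
Minimum: A at 13.

A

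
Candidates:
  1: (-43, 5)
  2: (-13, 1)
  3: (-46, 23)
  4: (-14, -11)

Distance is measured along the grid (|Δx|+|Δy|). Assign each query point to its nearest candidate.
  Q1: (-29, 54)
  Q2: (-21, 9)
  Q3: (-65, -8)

Q1 at (-29, 54):
  1: |-14| + |-49| = 14 + 49 = 63
  2: |16| + |-53| = 16 + 53 = 69
  3: |-17| + |-31| = 17 + 31 = 48
  4: |15| + |-65| = 15 + 65 = 80
  → nearest: 3 (48)
Q2 at (-21, 9):
  1: |-22| + |-4| = 22 + 4 = 26
  2: |8| + |-8| = 8 + 8 = 16
  3: |-25| + |14| = 25 + 14 = 39
  4: |7| + |-20| = 7 + 20 = 27
  → nearest: 2 (16)
Q3 at (-65, -8):
  1: |22| + |13| = 22 + 13 = 35
  2: |52| + |9| = 52 + 9 = 61
  3: |19| + |31| = 19 + 31 = 50
  4: |51| + |-3| = 51 + 3 = 54
  → nearest: 1 (35)

Q1→3; Q2→2; Q3→1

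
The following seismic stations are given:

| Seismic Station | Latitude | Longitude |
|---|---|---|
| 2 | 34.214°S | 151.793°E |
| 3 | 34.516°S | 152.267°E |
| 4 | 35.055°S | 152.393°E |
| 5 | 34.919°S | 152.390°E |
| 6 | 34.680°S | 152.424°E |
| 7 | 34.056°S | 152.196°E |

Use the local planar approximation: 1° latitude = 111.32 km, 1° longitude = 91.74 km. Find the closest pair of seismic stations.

4 and 5

Pairwise distances:
2–3: 54.965 km
2–4: 108.603 km
2–5: 95.702 km
2–6: 77.731 km
2–7: 40.942 km
3–4: 61.105 km
3–5: 46.259 km
3–6: 23.254 km
3–7: 51.620 km
4–5: 15.142 km
4–6: 41.842 km
4–7: 112.668 km
5–6: 26.788 km
5–7: 97.704 km
6–7: 72.545 km
Closest pair: 4–5 at 15.142 km.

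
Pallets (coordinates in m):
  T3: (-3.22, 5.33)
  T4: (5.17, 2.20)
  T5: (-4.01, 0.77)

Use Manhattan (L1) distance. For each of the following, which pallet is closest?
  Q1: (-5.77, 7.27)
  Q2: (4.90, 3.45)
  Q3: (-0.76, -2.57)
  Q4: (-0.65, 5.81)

Q1→T3; Q2→T4; Q3→T5; Q4→T3

Q1 at (-5.77, 7.27):
  T3: |2.55| + |-1.94| = 2.55 + 1.94 = 4.49 m
  T4: |10.94| + |-5.07| = 10.94 + 5.07 = 16.01 m
  T5: |1.76| + |-6.50| = 1.76 + 6.50 = 8.26 m
  → nearest: T3 (4.49 m)
Q2 at (4.90, 3.45):
  T3: |-8.12| + |1.88| = 8.12 + 1.88 = 10.00 m
  T4: |0.27| + |-1.25| = 0.27 + 1.25 = 1.52 m
  T5: |-8.91| + |-2.68| = 8.91 + 2.68 = 11.59 m
  → nearest: T4 (1.52 m)
Q3 at (-0.76, -2.57):
  T3: |-2.46| + |7.90| = 2.46 + 7.90 = 10.36 m
  T4: |5.93| + |4.77| = 5.93 + 4.77 = 10.70 m
  T5: |-3.25| + |3.34| = 3.25 + 3.34 = 6.59 m
  → nearest: T5 (6.59 m)
Q4 at (-0.65, 5.81):
  T3: |-2.57| + |-0.48| = 2.57 + 0.48 = 3.05 m
  T4: |5.82| + |-3.61| = 5.82 + 3.61 = 9.43 m
  T5: |-3.36| + |-5.04| = 3.36 + 5.04 = 8.40 m
  → nearest: T3 (3.05 m)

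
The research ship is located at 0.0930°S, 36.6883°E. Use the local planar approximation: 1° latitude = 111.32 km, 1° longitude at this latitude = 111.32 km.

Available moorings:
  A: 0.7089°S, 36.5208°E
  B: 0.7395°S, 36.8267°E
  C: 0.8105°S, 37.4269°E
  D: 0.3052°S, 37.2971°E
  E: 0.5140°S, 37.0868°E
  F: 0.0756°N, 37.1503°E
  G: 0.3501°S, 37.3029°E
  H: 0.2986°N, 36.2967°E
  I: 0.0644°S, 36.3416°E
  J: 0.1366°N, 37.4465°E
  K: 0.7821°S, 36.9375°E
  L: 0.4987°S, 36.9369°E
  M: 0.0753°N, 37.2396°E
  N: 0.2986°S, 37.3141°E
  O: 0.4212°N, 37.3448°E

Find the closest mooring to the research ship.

Distances from 0.0930°S, 36.6883°E:
A: √((-0.6159·111.32)² + (-0.1675·111.32)²) = √(4700.746199 + 347.677045) = 71.0523 km
B: √((-0.6465·111.32)² + (0.1384·111.32)²) = √(5179.447720 + 237.366035) = 73.5990 km
C: √((-0.7175·111.32)² + (0.7386·111.32)²) = √(6379.552358 + 6760.284948) = 114.6291 km
D: √((-0.2122·111.32)² + (0.6088·111.32)²) = √(558.003797 + 4592.991935) = 71.7704 km
E: √((-0.4210·111.32)² + (0.3985·111.32)²) = √(2196.395711 + 1967.900095) = 64.5314 km
F: √((0.1686·111.32)² + (0.4620·111.32)²) = √(352.258544 + 2645.028442) = 54.7475 km
G: √((-0.2571·111.32)² + (0.6146·111.32)²) = √(819.125693 + 4680.923108) = 74.1623 km
H: √((0.3916·111.32)² + (-0.3916·111.32)²) = √(1900.341977 + 1900.341977) = 61.6497 km
I: √((0.0286·111.32)² + (-0.3467·111.32)²) = √(10.136277 + 1489.546545) = 38.7257 km
J: √((0.2296·111.32)² + (0.7582·111.32)²) = √(653.266162 + 7123.836699) = 88.1879 km
K: √((-0.6891·111.32)² + (0.2492·111.32)²) = √(5884.517993 + 769.559974) = 81.5725 km
L: √((-0.4057·111.32)² + (0.2486·111.32)²) = √(2039.653574 + 765.858689) = 52.9671 km
M: √((0.1683·111.32)² + (0.5513·111.32)²) = √(351.006070 + 3766.364782) = 64.1667 km
N: √((-0.2056·111.32)² + (0.6258·111.32)²) = √(523.832713 + 4853.080698) = 73.3274 km
O: √((0.5142·111.32)² + (0.6565·111.32)²) = √(3276.502774 + 5340.917335) = 92.8301 km
Minimum: I at 38.7257 km.

I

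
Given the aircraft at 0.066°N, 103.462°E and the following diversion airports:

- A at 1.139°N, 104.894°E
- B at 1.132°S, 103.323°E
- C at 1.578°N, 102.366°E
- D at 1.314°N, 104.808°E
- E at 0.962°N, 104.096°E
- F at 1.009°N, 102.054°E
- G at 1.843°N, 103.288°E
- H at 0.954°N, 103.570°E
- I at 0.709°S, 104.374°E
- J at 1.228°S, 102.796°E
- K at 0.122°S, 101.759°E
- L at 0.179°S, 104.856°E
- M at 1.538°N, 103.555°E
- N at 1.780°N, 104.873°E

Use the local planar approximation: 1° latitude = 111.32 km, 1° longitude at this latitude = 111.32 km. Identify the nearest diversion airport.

H

Distances from 0.066°N, 103.462°E:
A: 199.196 km
B: 134.256 km
C: 207.884 km
D: 204.333 km
E: 122.187 km
F: 188.644 km
G: 198.762 km
H: 99.581 km
I: 133.230 km
J: 162.008 km
K: 190.730 km
L: 157.559 km
M: 164.190 km
N: 247.138 km
Minimum: H at 99.581 km.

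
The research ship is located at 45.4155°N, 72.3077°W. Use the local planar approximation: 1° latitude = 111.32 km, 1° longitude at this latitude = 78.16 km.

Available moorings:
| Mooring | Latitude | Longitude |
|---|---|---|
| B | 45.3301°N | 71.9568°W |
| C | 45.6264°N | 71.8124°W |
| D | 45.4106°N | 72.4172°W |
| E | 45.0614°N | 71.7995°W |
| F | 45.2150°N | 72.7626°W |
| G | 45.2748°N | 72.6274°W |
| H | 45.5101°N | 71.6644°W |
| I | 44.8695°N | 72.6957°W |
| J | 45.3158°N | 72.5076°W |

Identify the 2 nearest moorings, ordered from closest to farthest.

Distances from 45.4155°N, 72.3077°W:
B: √((-0.0854·111.32)² + (0.3509·78.16)²) = √(90.377877 + 752.204345) = 29.0273 km
C: √((0.2109·111.32)² + (0.4953·78.16)²) = √(551.187747 + 1498.669115) = 45.2753 km
D: √((-0.0049·111.32)² + (-0.1095·78.16)²) = √(0.297535 + 73.248265) = 8.5759 km
E: √((-0.3541·111.32)² + (0.5082·78.16)²) = √(1553.811205 + 1577.750850) = 55.9604 km
F: √((-0.2005·111.32)² + (-0.4549·78.16)²) = √(498.167223 + 1264.156887) = 41.9800 km
G: √((-0.1407·111.32)² + (-0.3197·78.16)²) = √(245.320923 + 624.387750) = 29.4908 km
H: √((0.0946·111.32)² + (0.6433·78.16)²) = √(110.899265 + 2528.111384) = 51.3713 km
I: √((-0.5460·111.32)² + (-0.3880·78.16)²) = √(3694.295924 + 919.671128) = 67.9262 km
J: √((-0.0997·111.32)² + (-0.1999·78.16)²) = √(123.179011 + 244.115126) = 19.1649 km
Sorted: D (8.5759 km) < J (19.1649 km) < B (29.0273 km) < G (29.4908 km) < …

D, J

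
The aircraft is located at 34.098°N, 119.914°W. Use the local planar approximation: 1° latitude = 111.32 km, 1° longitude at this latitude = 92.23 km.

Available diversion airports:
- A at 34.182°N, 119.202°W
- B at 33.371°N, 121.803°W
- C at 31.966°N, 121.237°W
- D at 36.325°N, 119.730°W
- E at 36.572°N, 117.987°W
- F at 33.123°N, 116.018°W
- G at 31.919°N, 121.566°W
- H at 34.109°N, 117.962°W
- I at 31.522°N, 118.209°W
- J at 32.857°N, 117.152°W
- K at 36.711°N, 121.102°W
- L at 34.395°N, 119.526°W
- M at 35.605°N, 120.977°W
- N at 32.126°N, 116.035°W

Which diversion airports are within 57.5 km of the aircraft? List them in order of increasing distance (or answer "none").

L

Distances from 34.098°N, 119.914°W:
A: 66.330 km
B: 192.102 km
C: 266.864 km
D: 248.490 km
E: 327.773 km
F: 375.362 km
G: 286.449 km
H: 180.037 km
I: 327.047 km
J: 289.788 km
K: 310.831 km
L: 48.720 km
M: 194.307 km
N: 419.741 km
Threshold 57.5 km: L (48.720 km) is within range.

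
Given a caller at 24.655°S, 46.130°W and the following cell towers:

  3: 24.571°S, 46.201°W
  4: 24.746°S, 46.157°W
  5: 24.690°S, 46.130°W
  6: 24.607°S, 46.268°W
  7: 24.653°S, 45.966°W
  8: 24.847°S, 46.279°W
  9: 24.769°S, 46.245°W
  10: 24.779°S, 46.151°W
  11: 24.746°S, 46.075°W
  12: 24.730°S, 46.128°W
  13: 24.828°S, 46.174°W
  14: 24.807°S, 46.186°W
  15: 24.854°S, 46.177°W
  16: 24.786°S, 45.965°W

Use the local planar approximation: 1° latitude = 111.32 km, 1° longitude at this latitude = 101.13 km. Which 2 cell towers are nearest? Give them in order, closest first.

5, 12

Distances from 24.655°S, 46.130°W:
3: √((0.084·111.32)² + (-0.071·101.13)²) = √(87.43896 + 51.55570) = 11.790 km
4: √((-0.091·111.32)² + (-0.027·101.13)²) = √(102.61933 + 7.45568) = 10.492 km
5: √((-0.035·111.32)² + (0.000·101.13)²) = √(15.18037 + 0.00000) = 3.896 km
6: √((0.048·111.32)² + (-0.138·101.13)²) = √(28.55150 + 194.76826) = 14.944 km
7: √((0.002·111.32)² + (0.164·101.13)²) = √(0.04957 + 275.07284) = 16.587 km
8: √((-0.192·111.32)² + (-0.149·101.13)²) = √(456.82394 + 227.05577) = 26.151 km
9: √((-0.114·111.32)² + (-0.115·101.13)²) = √(161.04828 + 135.25574) = 17.213 km
10: √((-0.124·111.32)² + (-0.021·101.13)²) = √(190.54158 + 4.51023) = 13.966 km
11: √((-0.091·111.32)² + (0.055·101.13)²) = √(102.61933 + 30.93751) = 11.557 km
12: √((-0.075·111.32)² + (0.002·101.13)²) = √(69.70580 + 0.04091) = 8.351 km
13: √((-0.173·111.32)² + (-0.044·101.13)²) = √(370.88443 + 19.80001) = 19.766 km
14: √((-0.152·111.32)² + (-0.056·101.13)²) = √(286.30806 + 32.07274) = 17.843 km
15: √((-0.199·111.32)² + (-0.047·101.13)²) = √(490.74123 + 22.59205) = 22.657 km
16: √((-0.131·111.32)² + (0.165·101.13)²) = √(212.66156 + 278.43761) = 22.161 km
Sorted: 5 (3.896 km) < 12 (8.351 km) < 4 (10.492 km) < 11 (11.557 km) < …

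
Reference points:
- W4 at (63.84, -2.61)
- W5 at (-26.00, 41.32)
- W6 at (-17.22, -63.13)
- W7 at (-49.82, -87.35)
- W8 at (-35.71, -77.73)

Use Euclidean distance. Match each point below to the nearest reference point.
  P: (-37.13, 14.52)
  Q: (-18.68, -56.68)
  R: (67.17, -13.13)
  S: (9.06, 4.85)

P at (-37.13, 14.52):
  W4: 102.41
  W5: 29.02
  W6: 80.16
  W7: 102.66
  W8: 92.26
  → nearest: W5 (29.02)
Q at (-18.68, -56.68):
  W4: 98.66
  W5: 98.27
  W6: 6.61
  W7: 43.71
  W8: 27.08
  → nearest: W6 (6.61)
R at (67.17, -13.13):
  W4: 11.03
  W5: 107.91
  W6: 98.09
  W7: 138.55
  W8: 121.48
  → nearest: W4 (11.03)
S at (9.06, 4.85):
  W4: 55.29
  W5: 50.59
  W6: 72.88
  W7: 109.40
  W8: 93.94
  → nearest: W5 (50.59)

P→W5; Q→W6; R→W4; S→W5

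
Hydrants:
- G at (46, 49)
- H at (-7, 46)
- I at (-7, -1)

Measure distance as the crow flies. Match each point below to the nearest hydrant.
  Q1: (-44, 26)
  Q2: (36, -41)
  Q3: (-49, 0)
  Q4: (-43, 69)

Q1→H; Q2→I; Q3→I; Q4→H

Q1 at (-44, 26):
  G: 92.9
  H: 42.1
  I: 45.8
  → nearest: H (42.1)
Q2 at (36, -41):
  G: 90.6
  H: 97.0
  I: 58.7
  → nearest: I (58.7)
Q3 at (-49, 0):
  G: 106.9
  H: 62.3
  I: 42.0
  → nearest: I (42.0)
Q4 at (-43, 69):
  G: 91.2
  H: 42.7
  I: 78.7
  → nearest: H (42.7)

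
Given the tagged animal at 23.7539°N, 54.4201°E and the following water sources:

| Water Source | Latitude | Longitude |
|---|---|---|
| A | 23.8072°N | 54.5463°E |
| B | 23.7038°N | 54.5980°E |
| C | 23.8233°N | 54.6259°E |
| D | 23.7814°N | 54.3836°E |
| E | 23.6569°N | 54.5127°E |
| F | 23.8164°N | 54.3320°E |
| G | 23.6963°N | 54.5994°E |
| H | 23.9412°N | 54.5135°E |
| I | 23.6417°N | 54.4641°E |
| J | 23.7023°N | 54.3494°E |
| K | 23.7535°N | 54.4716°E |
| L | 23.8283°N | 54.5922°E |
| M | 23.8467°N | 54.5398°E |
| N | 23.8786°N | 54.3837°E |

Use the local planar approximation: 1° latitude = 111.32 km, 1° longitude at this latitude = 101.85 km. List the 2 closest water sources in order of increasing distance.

Distances from 23.7539°N, 54.4201°E:
A: 14.1569 km
B: 18.9580 km
C: 22.3391 km
D: 4.8158 km
E: 14.3369 km
F: 11.3544 km
G: 19.3547 km
H: 22.9178 km
I: 13.2697 km
J: 9.2112 km
K: 5.2455 km
L: 19.3866 km
M: 15.9797 km
N: 14.3681 km
Sorted: D (4.8158 km) < K (5.2455 km) < J (9.2112 km) < F (11.3544 km) < …

D, K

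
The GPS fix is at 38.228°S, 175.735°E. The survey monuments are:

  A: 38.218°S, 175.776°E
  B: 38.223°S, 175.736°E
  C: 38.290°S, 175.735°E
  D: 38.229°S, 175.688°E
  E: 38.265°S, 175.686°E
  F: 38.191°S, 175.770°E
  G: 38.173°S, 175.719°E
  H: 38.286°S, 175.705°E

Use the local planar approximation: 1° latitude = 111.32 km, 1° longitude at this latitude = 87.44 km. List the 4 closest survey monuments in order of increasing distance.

Distances from 38.228°S, 175.735°E:
A: √((0.010·111.32)² + (0.041·87.44)²) = √(1.23921 + 12.85251) = 3.754 km
B: √((0.005·111.32)² + (0.001·87.44)²) = √(0.30980 + 0.00765) = 0.563 km
C: √((-0.062·111.32)² + (0.000·87.44)²) = √(47.63540 + 0.00000) = 6.902 km
D: √((-0.001·111.32)² + (-0.047·87.44)²) = √(0.01239 + 16.88947) = 4.111 km
E: √((-0.037·111.32)² + (-0.049·87.44)²) = √(16.96484 + 18.35745) = 5.943 km
F: √((0.037·111.32)² + (0.035·87.44)²) = √(16.96484 + 9.36605) = 5.131 km
G: √((0.055·111.32)² + (-0.016·87.44)²) = √(37.48623 + 1.95731) = 6.280 km
H: √((-0.058·111.32)² + (-0.030·87.44)²) = √(41.68717 + 6.88118) = 6.969 km
Sorted: B (0.563 km) < A (3.754 km) < D (4.111 km) < F (5.131 km) < E (5.943 km) < G (6.280 km) < …

B, A, D, F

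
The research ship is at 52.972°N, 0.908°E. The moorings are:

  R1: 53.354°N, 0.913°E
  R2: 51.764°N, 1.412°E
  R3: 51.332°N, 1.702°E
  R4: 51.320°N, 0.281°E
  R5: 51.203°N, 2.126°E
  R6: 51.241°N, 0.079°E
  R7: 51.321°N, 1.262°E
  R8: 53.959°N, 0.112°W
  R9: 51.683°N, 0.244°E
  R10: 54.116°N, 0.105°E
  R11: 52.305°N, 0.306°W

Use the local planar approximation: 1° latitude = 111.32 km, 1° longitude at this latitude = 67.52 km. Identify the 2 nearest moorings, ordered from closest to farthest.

Distances from 52.972°N, 0.908°E:
R1: √((0.382·111.32)² + (0.005·67.52)²) = √(1808.31099 + 0.11397) = 42.526 km
R2: √((-1.208·111.32)² + (0.504·67.52)²) = √(18083.40729 + 1158.04634) = 138.714 km
R3: √((-1.640·111.32)² + (0.794·67.52)²) = √(33329.90620 + 2874.12645) = 190.274 km
R4: √((-1.652·111.32)² + (-0.627·67.52)²) = √(33819.44539 + 1792.25561) = 188.711 km
R5: √((-1.769·111.32)² + (1.218·67.52)²) = √(38779.48713 + 6763.31233) = 213.408 km
R6: √((-1.731·111.32)² + (-0.829·67.52)²) = √(37131.33219 + 3133.09763) = 200.660 km
R7: √((-1.651·111.32)² + (0.354·67.52)²) = √(33778.51415 + 571.30943) = 185.337 km
R8: √((0.987·111.32)² + (-1.020·67.52)²) = √(12072.04097 + 4743.13200) = 129.673 km
R9: √((-1.289·111.32)² + (-0.664·67.52)²) = √(20589.80483 + 2010.02300) = 150.332 km
R10: √((1.144·111.32)² + (-0.803·67.52)²) = √(16218.04288 + 2939.65225) = 138.411 km
R11: √((-0.667·111.32)² + (-1.214·67.52)²) = √(5513.12784 + 6718.96286) = 110.599 km
Sorted: R1 (42.526 km) < R11 (110.599 km) < R8 (129.673 km) < R10 (138.411 km) < …

R1, R11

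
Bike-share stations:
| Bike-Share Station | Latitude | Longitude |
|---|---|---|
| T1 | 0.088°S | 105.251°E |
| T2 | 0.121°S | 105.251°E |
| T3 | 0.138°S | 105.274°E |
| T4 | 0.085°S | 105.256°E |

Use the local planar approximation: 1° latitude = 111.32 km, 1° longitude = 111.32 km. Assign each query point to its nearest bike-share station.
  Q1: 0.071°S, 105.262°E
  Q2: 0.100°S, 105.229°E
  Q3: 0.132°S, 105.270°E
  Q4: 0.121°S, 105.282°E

Q1 at 0.071°S, 105.262°E:
  T1: √((-0.017·111.32)² + (-0.011·111.32)²) = √(3.58133 + 1.49945) = 2.254 km
  T2: √((-0.050·111.32)² + (-0.011·111.32)²) = √(30.98036 + 1.49945) = 5.699 km
  T3: √((-0.067·111.32)² + (0.012·111.32)²) = √(55.62833 + 1.78447) = 7.577 km
  T4: √((-0.014·111.32)² + (-0.006·111.32)²) = √(2.42886 + 0.44612) = 1.696 km
  → nearest: T4 (1.696 km)
Q2 at 0.100°S, 105.229°E:
  T1: √((0.012·111.32)² + (0.022·111.32)²) = √(1.78447 + 5.99780) = 2.790 km
  T2: √((-0.021·111.32)² + (0.022·111.32)²) = √(5.46493 + 5.99780) = 3.386 km
  T3: √((-0.038·111.32)² + (0.045·111.32)²) = √(17.89425 + 25.09409) = 6.557 km
  T4: √((0.015·111.32)² + (0.027·111.32)²) = √(2.78823 + 9.03387) = 3.438 km
  → nearest: T1 (2.790 km)
Q3 at 0.132°S, 105.270°E:
  T1: √((0.044·111.32)² + (-0.019·111.32)²) = √(23.99119 + 4.47356) = 5.335 km
  T2: √((0.011·111.32)² + (-0.019·111.32)²) = √(1.49945 + 4.47356) = 2.444 km
  T3: √((-0.006·111.32)² + (0.004·111.32)²) = √(0.44612 + 0.19827) = 0.803 km
  T4: √((0.047·111.32)² + (-0.014·111.32)²) = √(27.37424 + 2.42886) = 5.459 km
  → nearest: T3 (0.803 km)
Q4 at 0.121°S, 105.282°E:
  T1: √((0.033·111.32)² + (-0.031·111.32)²) = √(13.49504 + 11.90885) = 5.040 km
  T2: √((0.000·111.32)² + (-0.031·111.32)²) = √(0.00000 + 11.90885) = 3.451 km
  T3: √((-0.017·111.32)² + (-0.008·111.32)²) = √(3.58133 + 0.79310) = 2.092 km
  T4: √((0.036·111.32)² + (-0.026·111.32)²) = √(16.06022 + 8.37709) = 4.943 km
  → nearest: T3 (2.092 km)

Q1→T4; Q2→T1; Q3→T3; Q4→T3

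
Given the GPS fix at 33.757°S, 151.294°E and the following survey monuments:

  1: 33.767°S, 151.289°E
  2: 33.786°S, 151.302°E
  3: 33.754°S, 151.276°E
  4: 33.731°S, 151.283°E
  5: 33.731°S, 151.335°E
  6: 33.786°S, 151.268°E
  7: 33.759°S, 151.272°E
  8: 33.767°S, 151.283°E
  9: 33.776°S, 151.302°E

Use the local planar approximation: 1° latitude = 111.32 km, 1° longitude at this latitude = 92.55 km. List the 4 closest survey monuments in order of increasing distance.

1, 8, 3, 7

Distances from 33.757°S, 151.294°E:
1: √((-0.010·111.32)² + (-0.005·92.55)²) = √(1.23921 + 0.21414) = 1.206 km
2: √((-0.029·111.32)² + (0.008·92.55)²) = √(10.42179 + 0.54819) = 3.312 km
3: √((0.003·111.32)² + (-0.018·92.55)²) = √(0.11153 + 2.77522) = 1.699 km
4: √((0.026·111.32)² + (-0.011·92.55)²) = √(8.37709 + 1.03643) = 3.068 km
5: √((0.026·111.32)² + (0.041·92.55)²) = √(8.37709 + 14.39861) = 4.772 km
6: √((-0.029·111.32)² + (-0.026·92.55)²) = √(10.42179 + 5.79028) = 4.026 km
7: √((-0.002·111.32)² + (-0.022·92.55)²) = √(0.04957 + 4.14570) = 2.048 km
8: √((-0.010·111.32)² + (-0.011·92.55)²) = √(1.23921 + 1.03643) = 1.509 km
9: √((-0.019·111.32)² + (0.008·92.55)²) = √(4.47356 + 0.54819) = 2.241 km
Sorted: 1 (1.206 km) < 8 (1.509 km) < 3 (1.699 km) < 7 (2.048 km) < 9 (2.241 km) < 4 (3.068 km) < …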